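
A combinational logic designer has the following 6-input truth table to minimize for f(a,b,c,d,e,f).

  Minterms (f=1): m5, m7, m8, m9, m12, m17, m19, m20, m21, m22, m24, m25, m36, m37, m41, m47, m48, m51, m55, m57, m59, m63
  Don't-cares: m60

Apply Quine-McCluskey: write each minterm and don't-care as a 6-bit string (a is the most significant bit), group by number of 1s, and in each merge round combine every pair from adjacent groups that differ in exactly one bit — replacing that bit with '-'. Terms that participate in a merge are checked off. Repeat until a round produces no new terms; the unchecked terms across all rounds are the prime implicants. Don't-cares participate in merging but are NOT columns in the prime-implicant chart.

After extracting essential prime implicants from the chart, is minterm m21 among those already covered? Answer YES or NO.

NO

Round 0: 000101✓ 000111✓ 001000✓ 001001✓ 001100✓ 010001✓ 010011✓ 010100✓ 010101✓ 010110✓ 011000✓ 011001✓ 100100✓ 100101✓ 101001✓ 101111✓ 110000 110011✓ 110111✓ 111001✓ 111011✓ 111100 111111✓
Round 1: -00101 -01001✓ -10011 -11001✓ 0-0101 0-1000✓ 0-1001✓ 0001-1 001-00 00100-✓ 01-001 010-01 0100-1 0101-0 01010- 01100-✓ 1-1001✓ 1-1111 10010- 11-011✓ 11-111✓ 110-11✓ 111-11✓ 1110-1
Round 2: --1001 0-100- 11--11
PIs = {--1001, -00101, -10011, 0-0101, 0-100-, 0001-1, 001-00, 01-001, 010-01, 0100-1, 0101-0, 01010-, 1-1111, 10010-, 11--11, 110000, 1110-1, 111100}
Coverage chart:
  m5: -00101,0-0101,0001-1
  m7: 0001-1 ←essential
  m8: 0-100-,001-00
  m9: --1001,0-100-
  m12: 001-00 ←essential
  m17: 01-001,010-01,0100-1
  m19: -10011,0100-1
  m20: 0101-0,01010-
  m21: 0-0101,010-01,01010-
  m22: 0101-0 ←essential
  m24: 0-100- ←essential
  m25: --1001,0-100-,01-001
  m36: 10010- ←essential
  m37: -00101,10010-
  m41: --1001 ←essential
  m47: 1-1111 ←essential
  m48: 110000 ←essential
  m51: -10011,11--11
  m55: 11--11 ←essential
  m57: --1001,1110-1
  m59: 11--11,1110-1
  m63: 1-1111,11--11
Essential: --1001, 0-100-, 0001-1, 001-00, 0101-0, 1-1111, 10010-, 11--11, 110000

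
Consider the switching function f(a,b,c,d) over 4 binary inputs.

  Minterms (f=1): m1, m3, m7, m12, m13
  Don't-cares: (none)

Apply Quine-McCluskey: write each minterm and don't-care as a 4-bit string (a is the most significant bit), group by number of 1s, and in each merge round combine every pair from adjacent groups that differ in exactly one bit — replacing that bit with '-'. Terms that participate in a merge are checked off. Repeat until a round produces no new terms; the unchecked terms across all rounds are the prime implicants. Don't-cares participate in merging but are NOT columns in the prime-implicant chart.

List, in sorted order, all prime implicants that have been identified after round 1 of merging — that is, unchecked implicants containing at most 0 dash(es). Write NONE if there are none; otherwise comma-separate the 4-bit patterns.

NONE

Round 0: 0001✓ 0011✓ 0111✓ 1100✓ 1101✓
Round 1: 0-11 00-1 110-
PIs = {0-11, 00-1, 110-}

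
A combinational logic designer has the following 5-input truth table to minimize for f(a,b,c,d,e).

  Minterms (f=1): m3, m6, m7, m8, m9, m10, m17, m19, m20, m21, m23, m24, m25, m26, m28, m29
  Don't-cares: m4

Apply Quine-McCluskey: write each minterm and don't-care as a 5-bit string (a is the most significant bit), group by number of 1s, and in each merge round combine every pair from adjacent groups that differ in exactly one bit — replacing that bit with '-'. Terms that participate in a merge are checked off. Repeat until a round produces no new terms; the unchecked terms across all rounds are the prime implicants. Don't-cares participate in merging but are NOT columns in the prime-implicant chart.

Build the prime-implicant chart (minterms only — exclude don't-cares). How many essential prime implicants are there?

size-2^0 implicants → 00011(✓)  00100(✓)  00110(✓)  00111(✓)  01000(✓)  01001(✓)  01010(✓)  10001(✓)  10011(✓)  10100(✓)  10101(✓)  10111(✓)  11000(✓)  11001(✓)  11010(✓)  11100(✓)  11101(✓)
size-2^1 implicants → -0011(✓)  -0100  -0111(✓)  -1000(✓)  -1001(✓)  -1010(✓)  00-11(✓)  001-0  0011-  010-0(✓)  0100-(✓)  1-001(✓)  1-100(✓)  1-101(✓)  10-01(✓)  10-11(✓)  100-1(✓)  101-1(✓)  1010-(✓)  11-00(✓)  11-01(✓)  110-0(✓)  1100-(✓)  1110-(✓)
size-2^2 implicants → -0-11  -10-0  -100-  1--01  1-10-  10--1  11-0-
Unchecked terms (primes): -0-11, -0100, -10-0, -100-, 001-0, 0011-, 1--01, 1-10-, 10--1, 11-0-
Minterm coverage:
  m3 ⊆ -0-11 [E]
  m6 ⊆ 001-0,0011-
  m7 ⊆ -0-11,0011-
  m8 ⊆ -10-0,-100-
  m9 ⊆ -100- [E]
  m10 ⊆ -10-0 [E]
  m17 ⊆ 1--01,10--1
  m19 ⊆ -0-11,10--1
  m20 ⊆ -0100,1-10-
  m21 ⊆ 1--01,1-10-,10--1
  m23 ⊆ -0-11,10--1
  m24 ⊆ -10-0,-100-,11-0-
  m25 ⊆ -100-,1--01,11-0-
  m26 ⊆ -10-0 [E]
  m28 ⊆ 1-10-,11-0-
  m29 ⊆ 1--01,1-10-,11-0-
E = {-0-11, -10-0, -100-}

3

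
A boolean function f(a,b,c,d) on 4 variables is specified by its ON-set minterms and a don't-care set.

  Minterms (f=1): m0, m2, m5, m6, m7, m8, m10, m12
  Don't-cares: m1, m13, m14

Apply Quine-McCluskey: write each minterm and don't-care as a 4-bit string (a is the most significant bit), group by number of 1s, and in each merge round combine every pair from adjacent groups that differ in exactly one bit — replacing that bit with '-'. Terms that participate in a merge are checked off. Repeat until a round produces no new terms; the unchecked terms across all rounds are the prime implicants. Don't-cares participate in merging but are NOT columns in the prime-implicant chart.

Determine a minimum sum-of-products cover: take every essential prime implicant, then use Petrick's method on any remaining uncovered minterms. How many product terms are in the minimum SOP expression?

4

size-2^0 implicants → 0000(✓)  0001(✓)  0010(✓)  0101(✓)  0110(✓)  0111(✓)  1000(✓)  1010(✓)  1100(✓)  1101(✓)  1110(✓)
size-2^1 implicants → -000(✓)  -010(✓)  -101  -110(✓)  0-01  0-10(✓)  00-0(✓)  000-  01-1  011-  1-00(✓)  1-10(✓)  10-0(✓)  11-0(✓)  110-
size-2^2 implicants → --10  -0-0  1--0
Unchecked terms (primes): --10, -0-0, -101, 0-01, 000-, 01-1, 011-, 1--0, 110-
Minterm coverage:
  m0 ⊆ -0-0,000-
  m2 ⊆ --10,-0-0
  m5 ⊆ -101,0-01,01-1
  m6 ⊆ --10,011-
  m7 ⊆ 01-1,011-
  m8 ⊆ -0-0,1--0
  m10 ⊆ --10,-0-0,1--0
  m12 ⊆ 1--0,110-
(no essential prime implicants)
Petrick residual → --10, -0-0, 01-1, 1--0
Cover = cd' + b'd' + a'bd + ad'  |cover|=4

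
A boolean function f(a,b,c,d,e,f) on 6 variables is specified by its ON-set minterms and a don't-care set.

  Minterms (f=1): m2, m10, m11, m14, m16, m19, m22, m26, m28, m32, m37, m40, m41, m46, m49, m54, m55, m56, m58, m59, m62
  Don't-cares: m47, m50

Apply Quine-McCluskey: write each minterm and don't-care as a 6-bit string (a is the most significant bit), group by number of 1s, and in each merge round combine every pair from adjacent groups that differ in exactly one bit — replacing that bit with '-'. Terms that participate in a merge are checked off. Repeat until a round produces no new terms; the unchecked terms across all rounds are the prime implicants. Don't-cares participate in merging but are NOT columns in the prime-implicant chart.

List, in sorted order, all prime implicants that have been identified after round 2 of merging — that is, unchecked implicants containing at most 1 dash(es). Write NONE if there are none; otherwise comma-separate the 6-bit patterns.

-01110, -10110, -11010, 0-1010, 00-010, 001-10, 00101-, 010000, 010011, 011100, 1-1000, 1-1110, 10-000, 100101, 10100-, 10111-, 110001, 11011-, 1110-0, 11101-

size-2^0 implicants → 000010(✓)  001010(✓)  001011(✓)  001110(✓)  010000  010011  010110(✓)  011010(✓)  011100  100000(✓)  100101  101000(✓)  101001(✓)  101110(✓)  101111(✓)  110001  110010(✓)  110110(✓)  110111(✓)  111000(✓)  111010(✓)  111011(✓)  111110(✓)
size-2^1 implicants → -01110  -10110  -11010  0-1010  00-010  001-10  00101-  1-1000  1-1110  10-000  10100-  10111-  11-010(✓)  11-110(✓)  110-10(✓)  11011-  111-10(✓)  1110-0  11101-
size-2^2 implicants → 11--10
Unchecked terms (primes): -01110, -10110, -11010, 0-1010, 00-010, 001-10, 00101-, 010000, 010011, 011100, 1-1000, 1-1110, 10-000, 100101, 10100-, 10111-, 11--10, 110001, 11011-, 1110-0, 11101-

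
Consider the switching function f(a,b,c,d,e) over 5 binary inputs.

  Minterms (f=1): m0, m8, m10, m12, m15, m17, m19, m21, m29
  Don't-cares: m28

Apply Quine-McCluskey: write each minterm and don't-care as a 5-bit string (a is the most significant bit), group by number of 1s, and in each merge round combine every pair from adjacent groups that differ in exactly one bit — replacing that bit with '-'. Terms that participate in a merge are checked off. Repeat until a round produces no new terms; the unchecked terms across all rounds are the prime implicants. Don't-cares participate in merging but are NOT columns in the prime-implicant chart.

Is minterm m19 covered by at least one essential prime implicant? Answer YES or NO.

YES

[col 0] 00000*, 01000*, 01010*, 01100*, 01111, 10001*, 10011*, 10101*, 11100*, 11101*
[col 1] -1100, 0-000, 01-00, 010-0, 1-101, 10-01, 100-1, 1110-
Prime implicants: -1100, 0-000, 01-00, 010-0, 01111, 1-101, 10-01, 100-1, 1110-
PI chart (minterm → PIs covering it):
  0 | 0-000  (sole → essential)
  8 | 0-000,01-00,010-0
  10 | 010-0  (sole → essential)
  12 | -1100,01-00
  15 | 01111  (sole → essential)
  17 | 10-01,100-1
  19 | 100-1  (sole → essential)
  21 | 1-101,10-01
  29 | 1-101,1110-
Essential prime implicants: 0-000, 010-0, 01111, 100-1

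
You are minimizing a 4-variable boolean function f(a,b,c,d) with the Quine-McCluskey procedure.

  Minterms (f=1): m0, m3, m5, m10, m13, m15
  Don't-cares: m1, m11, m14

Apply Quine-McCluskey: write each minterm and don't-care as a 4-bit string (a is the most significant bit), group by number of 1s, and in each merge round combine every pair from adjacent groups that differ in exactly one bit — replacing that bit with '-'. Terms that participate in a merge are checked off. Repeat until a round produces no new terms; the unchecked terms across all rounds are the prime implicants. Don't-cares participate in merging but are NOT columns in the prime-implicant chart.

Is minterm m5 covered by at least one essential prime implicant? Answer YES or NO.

NO

size-2^0 implicants → 0000(✓)  0001(✓)  0011(✓)  0101(✓)  1010(✓)  1011(✓)  1101(✓)  1110(✓)  1111(✓)
size-2^1 implicants → -011  -101  0-01  00-1  000-  1-10(✓)  1-11(✓)  101-(✓)  11-1  111-(✓)
size-2^2 implicants → 1-1-
Unchecked terms (primes): -011, -101, 0-01, 00-1, 000-, 1-1-, 11-1
Minterm coverage:
  m0 ⊆ 000- [E]
  m3 ⊆ -011,00-1
  m5 ⊆ -101,0-01
  m10 ⊆ 1-1- [E]
  m13 ⊆ -101,11-1
  m15 ⊆ 1-1-,11-1
E = {000-, 1-1-}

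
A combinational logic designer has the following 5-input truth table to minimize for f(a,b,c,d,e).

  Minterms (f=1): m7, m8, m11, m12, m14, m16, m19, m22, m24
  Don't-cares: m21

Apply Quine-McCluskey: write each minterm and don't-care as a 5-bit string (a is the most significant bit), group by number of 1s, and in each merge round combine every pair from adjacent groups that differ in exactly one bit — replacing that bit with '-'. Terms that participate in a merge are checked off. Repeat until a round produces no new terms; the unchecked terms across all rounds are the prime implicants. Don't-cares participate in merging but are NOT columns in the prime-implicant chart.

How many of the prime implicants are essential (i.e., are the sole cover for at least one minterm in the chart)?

6

size-2^0 implicants → 00111  01000(✓)  01011  01100(✓)  01110(✓)  10000(✓)  10011  10101  10110  11000(✓)
size-2^1 implicants → -1000  01-00  011-0  1-000
Unchecked terms (primes): -1000, 00111, 01-00, 01011, 011-0, 1-000, 10011, 10101, 10110
Minterm coverage:
  m7 ⊆ 00111 [E]
  m8 ⊆ -1000,01-00
  m11 ⊆ 01011 [E]
  m12 ⊆ 01-00,011-0
  m14 ⊆ 011-0 [E]
  m16 ⊆ 1-000 [E]
  m19 ⊆ 10011 [E]
  m22 ⊆ 10110 [E]
  m24 ⊆ -1000,1-000
E = {00111, 01011, 011-0, 1-000, 10011, 10110}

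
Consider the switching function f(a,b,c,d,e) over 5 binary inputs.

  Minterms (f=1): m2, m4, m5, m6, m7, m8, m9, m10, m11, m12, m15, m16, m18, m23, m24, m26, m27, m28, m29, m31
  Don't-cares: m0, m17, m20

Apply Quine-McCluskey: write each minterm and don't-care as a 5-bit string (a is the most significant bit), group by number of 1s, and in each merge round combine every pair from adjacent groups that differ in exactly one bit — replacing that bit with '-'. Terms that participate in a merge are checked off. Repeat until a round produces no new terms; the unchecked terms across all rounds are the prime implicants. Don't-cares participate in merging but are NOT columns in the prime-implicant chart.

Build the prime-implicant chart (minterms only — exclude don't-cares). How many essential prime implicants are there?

[col 0] 00000*, 00010*, 00100*, 00101*, 00110*, 00111*, 01000*, 01001*, 01010*, 01011*, 01100*, 01111*, 10000*, 10001*, 10010*, 10100*, 10111*, 11000*, 11010*, 11011*, 11100*, 11101*, 11111*
[col 1] -0000*, -0010*, -0100*, -0111*, -1000*, -1010*, -1011*, -1100*, -1111*, 0-000*, 0-010*, 0-100*, 0-111*, 00-00*, 00-10*, 000-0*, 001-0*, 001-1*, 0010-*, 0011-*, 01-00*, 01-11*, 010-0*, 010-1*, 0100-*, 0101-*, 1-000*, 1-010*, 1-100*, 1-111*, 10-00*, 100-0*, 1000-, 11-00*, 11-11*, 110-0*, 1101-*, 111-1, 1110-
[col 2] --000*, --010*, --100*, --111, -0-00*, -00-0*, -1-00*, -1-11, -10-0*, -101-, 0--00*, 0-0-0*, 00--0, 001--, 010--, 1--00*, 1-0-0*
[col 3] ---00, --0-0
Prime implicants: ---00, --0-0, --111, -1-11, -101-, 00--0, 001--, 010--, 1000-, 111-1, 1110-
PI chart (minterm → PIs covering it):
  2 | --0-0,00--0
  4 | ---00,00--0,001--
  5 | 001--  (sole → essential)
  6 | 00--0,001--
  7 | --111,001--
  8 | ---00,--0-0,010--
  9 | 010--  (sole → essential)
  10 | --0-0,-101-,010--
  11 | -1-11,-101-,010--
  12 | ---00  (sole → essential)
  15 | --111,-1-11
  16 | ---00,--0-0,1000-
  18 | --0-0  (sole → essential)
  23 | --111  (sole → essential)
  24 | ---00,--0-0
  26 | --0-0,-101-
  27 | -1-11,-101-
  28 | ---00,1110-
  29 | 111-1,1110-
  31 | --111,-1-11,111-1
Essential prime implicants: ---00, --0-0, --111, 001--, 010--

5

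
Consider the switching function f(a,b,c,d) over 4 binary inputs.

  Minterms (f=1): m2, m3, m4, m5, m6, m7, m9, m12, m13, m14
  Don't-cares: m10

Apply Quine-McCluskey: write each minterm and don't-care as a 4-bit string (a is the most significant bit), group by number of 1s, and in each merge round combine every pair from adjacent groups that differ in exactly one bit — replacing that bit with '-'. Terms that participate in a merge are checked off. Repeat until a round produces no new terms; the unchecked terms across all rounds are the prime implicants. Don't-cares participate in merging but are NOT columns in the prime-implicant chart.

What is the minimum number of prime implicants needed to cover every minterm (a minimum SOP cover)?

4

[col 0] 0010*, 0011*, 0100*, 0101*, 0110*, 0111*, 1001*, 1010*, 1100*, 1101*, 1110*
[col 1] -010*, -100*, -101*, -110*, 0-10*, 0-11*, 001-*, 01-0*, 01-1*, 010-*, 011-*, 1-01, 1-10*, 11-0*, 110-*
[col 2] --10, -1-0, -10-, 0-1-, 01--
Prime implicants: --10, -1-0, -10-, 0-1-, 01--, 1-01
PI chart (minterm → PIs covering it):
  2 | --10,0-1-
  3 | 0-1-  (sole → essential)
  4 | -1-0,-10-,01--
  5 | -10-,01--
  6 | --10,-1-0,0-1-,01--
  7 | 0-1-,01--
  9 | 1-01  (sole → essential)
  12 | -1-0,-10-
  13 | -10-,1-01
  14 | --10,-1-0
Essential prime implicants: 0-1-, 1-01
Petrick residual → --10, -10-
Minimum SOP uses 4 PIs: cd' + bc' + a'c + ac'd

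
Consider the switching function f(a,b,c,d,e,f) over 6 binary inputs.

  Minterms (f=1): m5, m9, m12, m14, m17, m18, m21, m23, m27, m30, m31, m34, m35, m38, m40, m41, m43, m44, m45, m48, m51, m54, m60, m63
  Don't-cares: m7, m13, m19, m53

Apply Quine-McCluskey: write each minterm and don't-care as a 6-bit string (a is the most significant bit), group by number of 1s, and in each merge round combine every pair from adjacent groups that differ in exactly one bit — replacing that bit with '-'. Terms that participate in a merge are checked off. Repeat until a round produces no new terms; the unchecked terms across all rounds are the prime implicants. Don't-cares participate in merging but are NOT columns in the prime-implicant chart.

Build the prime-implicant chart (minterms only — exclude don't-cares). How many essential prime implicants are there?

9

Round 0: 000101✓ 000111✓ 001001✓ 001100✓ 001101✓ 001110✓ 010001✓ 010010✓ 010011✓ 010101✓ 010111✓ 011011✓ 011110✓ 011111✓ 100010✓ 100011✓ 100110✓ 101000✓ 101001✓ 101011✓ 101100✓ 101101✓ 110000 110011✓ 110101✓ 110110✓ 111100✓ 111111✓
Round 1: -01001✓ -01100✓ -01101✓ -10011 -10101 -11111 0-0101✓ 0-0111✓ 0-1110 00-101 0001-1✓ 001-01✓ 0011-0 00110-✓ 01-011✓ 01-111✓ 010-01✓ 010-11✓ 0100-1✓ 01001- 0101-1✓ 011-11✓ 01111- 1-0011 1-0110 1-1100 10-011 100-10 10001- 101-00✓ 101-01✓ 1010-1 10100-✓ 10110-✓
Round 2: -01-01 -0110- 0-01-1 01--11 010--1 101-0-
PIs = {-01-01, -0110-, -10011, -10101, -11111, 0-01-1, 0-1110, 00-101, 0011-0, 01--11, 010--1, 01001-, 01111-, 1-0011, 1-0110, 1-1100, 10-011, 100-10, 10001-, 101-0-, 1010-1, 110000}
Coverage chart:
  m5: 0-01-1,00-101
  m9: -01-01 ←essential
  m12: -0110-,0011-0
  m14: 0-1110,0011-0
  m17: 010--1 ←essential
  m18: 01001- ←essential
  m21: -10101,0-01-1,010--1
  m23: 0-01-1,01--11,010--1
  m27: 01--11 ←essential
  m30: 0-1110,01111-
  m31: -11111,01--11,01111-
  m34: 100-10,10001-
  m35: 1-0011,10-011,10001-
  m38: 1-0110,100-10
  m40: 101-0- ←essential
  m41: -01-01,101-0-,1010-1
  m43: 10-011,1010-1
  m44: -0110-,1-1100,101-0-
  m45: -01-01,-0110-,101-0-
  m48: 110000 ←essential
  m51: -10011,1-0011
  m54: 1-0110 ←essential
  m60: 1-1100 ←essential
  m63: -11111 ←essential
Essential: -01-01, -11111, 01--11, 010--1, 01001-, 1-0110, 1-1100, 101-0-, 110000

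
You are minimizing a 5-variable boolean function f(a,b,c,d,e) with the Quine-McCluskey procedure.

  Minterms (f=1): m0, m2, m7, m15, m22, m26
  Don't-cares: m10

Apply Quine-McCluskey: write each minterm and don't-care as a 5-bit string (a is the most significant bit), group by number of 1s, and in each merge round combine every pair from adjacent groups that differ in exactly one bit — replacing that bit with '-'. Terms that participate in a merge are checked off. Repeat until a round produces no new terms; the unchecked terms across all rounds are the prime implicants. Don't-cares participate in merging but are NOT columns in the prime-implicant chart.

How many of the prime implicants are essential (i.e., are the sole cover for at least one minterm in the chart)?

4

size-2^0 implicants → 00000(✓)  00010(✓)  00111(✓)  01010(✓)  01111(✓)  10110  11010(✓)
size-2^1 implicants → -1010  0-010  0-111  000-0
Unchecked terms (primes): -1010, 0-010, 0-111, 000-0, 10110
Minterm coverage:
  m0 ⊆ 000-0 [E]
  m2 ⊆ 0-010,000-0
  m7 ⊆ 0-111 [E]
  m15 ⊆ 0-111 [E]
  m22 ⊆ 10110 [E]
  m26 ⊆ -1010 [E]
E = {-1010, 0-111, 000-0, 10110}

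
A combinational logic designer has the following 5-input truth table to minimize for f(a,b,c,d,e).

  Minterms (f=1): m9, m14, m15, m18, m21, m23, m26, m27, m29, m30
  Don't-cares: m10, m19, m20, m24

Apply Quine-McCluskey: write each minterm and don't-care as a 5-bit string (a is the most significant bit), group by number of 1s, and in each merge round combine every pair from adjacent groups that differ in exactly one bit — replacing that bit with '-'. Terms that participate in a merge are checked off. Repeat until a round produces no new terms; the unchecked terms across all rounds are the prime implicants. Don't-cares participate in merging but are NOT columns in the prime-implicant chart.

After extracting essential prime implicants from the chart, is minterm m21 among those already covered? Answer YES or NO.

YES

[col 0] 01001, 01010*, 01110*, 01111*, 10010*, 10011*, 10100*, 10101*, 10111*, 11000*, 11010*, 11011*, 11101*, 11110*
[col 1] -1010*, -1110*, 01-10*, 0111-, 1-010*, 1-011*, 1-101, 10-11, 1001-*, 101-1, 1010-, 11-10*, 110-0, 1101-*
[col 2] -1-10, 1-01-
Prime implicants: -1-10, 01001, 0111-, 1-01-, 1-101, 10-11, 101-1, 1010-, 110-0
PI chart (minterm → PIs covering it):
  9 | 01001  (sole → essential)
  14 | -1-10,0111-
  15 | 0111-  (sole → essential)
  18 | 1-01-  (sole → essential)
  21 | 1-101,101-1,1010-
  23 | 10-11,101-1
  26 | -1-10,1-01-,110-0
  27 | 1-01-  (sole → essential)
  29 | 1-101  (sole → essential)
  30 | -1-10  (sole → essential)
Essential prime implicants: -1-10, 01001, 0111-, 1-01-, 1-101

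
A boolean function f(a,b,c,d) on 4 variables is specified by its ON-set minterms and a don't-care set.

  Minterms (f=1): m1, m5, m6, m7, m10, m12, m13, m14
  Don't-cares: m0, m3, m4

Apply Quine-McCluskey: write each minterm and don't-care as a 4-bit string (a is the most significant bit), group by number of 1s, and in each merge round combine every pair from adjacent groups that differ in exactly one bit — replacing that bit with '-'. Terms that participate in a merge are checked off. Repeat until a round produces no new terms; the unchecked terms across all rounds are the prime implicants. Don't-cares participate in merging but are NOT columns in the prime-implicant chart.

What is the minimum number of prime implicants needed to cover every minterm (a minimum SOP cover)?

4

[col 0] 0000*, 0001*, 0011*, 0100*, 0101*, 0110*, 0111*, 1010*, 1100*, 1101*, 1110*
[col 1] -100*, -101*, -110*, 0-00*, 0-01*, 0-11*, 00-1*, 000-*, 01-0*, 01-1*, 010-*, 011-*, 1-10, 11-0*, 110-*
[col 2] -1-0, -10-, 0--1, 0-0-, 01--
Prime implicants: -1-0, -10-, 0--1, 0-0-, 01--, 1-10
PI chart (minterm → PIs covering it):
  1 | 0--1,0-0-
  5 | -10-,0--1,0-0-,01--
  6 | -1-0,01--
  7 | 0--1,01--
  10 | 1-10  (sole → essential)
  12 | -1-0,-10-
  13 | -10-  (sole → essential)
  14 | -1-0,1-10
Essential prime implicants: -10-, 1-10
Petrick residual → -1-0, 0--1
Minimum SOP uses 4 PIs: bd' + bc' + a'd + acd'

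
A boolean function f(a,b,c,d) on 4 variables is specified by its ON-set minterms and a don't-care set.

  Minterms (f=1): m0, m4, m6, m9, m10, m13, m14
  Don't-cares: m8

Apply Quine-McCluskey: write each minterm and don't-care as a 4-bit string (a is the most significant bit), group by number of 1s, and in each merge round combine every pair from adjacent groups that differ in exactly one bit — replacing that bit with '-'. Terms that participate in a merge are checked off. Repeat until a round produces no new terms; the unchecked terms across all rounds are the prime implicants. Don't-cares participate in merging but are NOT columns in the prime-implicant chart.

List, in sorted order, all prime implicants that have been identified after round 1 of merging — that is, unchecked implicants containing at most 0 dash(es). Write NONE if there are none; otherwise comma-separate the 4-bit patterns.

NONE

size-2^0 implicants → 0000(✓)  0100(✓)  0110(✓)  1000(✓)  1001(✓)  1010(✓)  1101(✓)  1110(✓)
size-2^1 implicants → -000  -110  0-00  01-0  1-01  1-10  10-0  100-
Unchecked terms (primes): -000, -110, 0-00, 01-0, 1-01, 1-10, 10-0, 100-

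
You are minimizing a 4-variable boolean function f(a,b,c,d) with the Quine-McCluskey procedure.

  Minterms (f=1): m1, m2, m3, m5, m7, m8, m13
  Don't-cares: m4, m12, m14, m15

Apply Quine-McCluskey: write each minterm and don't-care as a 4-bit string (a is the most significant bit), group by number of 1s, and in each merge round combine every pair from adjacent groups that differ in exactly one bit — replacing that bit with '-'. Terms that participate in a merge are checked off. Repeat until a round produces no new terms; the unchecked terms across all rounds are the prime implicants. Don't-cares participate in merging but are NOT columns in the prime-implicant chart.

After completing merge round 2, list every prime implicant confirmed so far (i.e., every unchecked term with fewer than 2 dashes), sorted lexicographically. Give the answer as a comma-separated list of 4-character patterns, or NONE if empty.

Round 0: 0001✓ 0010✓ 0011✓ 0100✓ 0101✓ 0111✓ 1000✓ 1100✓ 1101✓ 1110✓ 1111✓
Round 1: -100✓ -101✓ -111✓ 0-01✓ 0-11✓ 00-1✓ 001- 01-1✓ 010-✓ 1-00 11-0✓ 11-1✓ 110-✓ 111-✓
Round 2: -1-1 -10- 0--1 11--
PIs = {-1-1, -10-, 0--1, 001-, 1-00, 11--}

001-, 1-00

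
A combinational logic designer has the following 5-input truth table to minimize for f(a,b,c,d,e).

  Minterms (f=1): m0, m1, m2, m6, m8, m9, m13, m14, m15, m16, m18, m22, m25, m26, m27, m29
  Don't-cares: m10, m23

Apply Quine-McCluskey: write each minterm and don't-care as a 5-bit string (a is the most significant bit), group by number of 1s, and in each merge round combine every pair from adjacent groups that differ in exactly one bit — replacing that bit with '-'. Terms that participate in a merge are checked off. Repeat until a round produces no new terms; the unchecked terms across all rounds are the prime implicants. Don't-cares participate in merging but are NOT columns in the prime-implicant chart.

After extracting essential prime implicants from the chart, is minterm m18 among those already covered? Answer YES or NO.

Round 0: 00000✓ 00001✓ 00010✓ 00110✓ 01000✓ 01001✓ 01010✓ 01101✓ 01110✓ 01111✓ 10000✓ 10010✓ 10110✓ 10111✓ 11001✓ 11010✓ 11011✓ 11101✓
Round 1: -0000✓ -0010✓ -0110✓ -1001✓ -1010✓ -1101✓ 0-000✓ 0-001✓ 0-010✓ 0-110✓ 00-10✓ 000-0✓ 0000-✓ 01-01✓ 01-10✓ 010-0✓ 0100-✓ 011-1 0111- 1-010✓ 10-10✓ 100-0✓ 1011- 11-01✓ 110-1 1101-
Round 2: --010 -0-10 -00-0 -1-01 0--10 0-0-0 0-00-
PIs = {--010, -0-10, -00-0, -1-01, 0--10, 0-0-0, 0-00-, 011-1, 0111-, 1011-, 110-1, 1101-}
Coverage chart:
  m0: -00-0,0-0-0,0-00-
  m1: 0-00- ←essential
  m2: --010,-0-10,-00-0,0--10,0-0-0
  m6: -0-10,0--10
  m8: 0-0-0,0-00-
  m9: -1-01,0-00-
  m13: -1-01,011-1
  m14: 0--10,0111-
  m15: 011-1,0111-
  m16: -00-0 ←essential
  m18: --010,-0-10,-00-0
  m22: -0-10,1011-
  m25: -1-01,110-1
  m26: --010,1101-
  m27: 110-1,1101-
  m29: -1-01 ←essential
Essential: -00-0, -1-01, 0-00-

YES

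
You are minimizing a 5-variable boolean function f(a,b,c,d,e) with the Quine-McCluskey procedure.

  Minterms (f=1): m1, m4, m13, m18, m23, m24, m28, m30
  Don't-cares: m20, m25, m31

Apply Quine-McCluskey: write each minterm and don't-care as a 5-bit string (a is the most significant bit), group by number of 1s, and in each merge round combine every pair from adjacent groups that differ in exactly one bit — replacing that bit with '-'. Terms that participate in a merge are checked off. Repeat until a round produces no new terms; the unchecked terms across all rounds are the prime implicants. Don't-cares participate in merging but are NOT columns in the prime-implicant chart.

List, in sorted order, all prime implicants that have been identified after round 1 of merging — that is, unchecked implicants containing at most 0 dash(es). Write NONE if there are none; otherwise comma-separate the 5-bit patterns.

00001, 01101, 10010

Round 0: 00001 00100✓ 01101 10010 10100✓ 10111✓ 11000✓ 11001✓ 11100✓ 11110✓ 11111✓
Round 1: -0100 1-100 1-111 11-00 1100- 111-0 1111-
PIs = {-0100, 00001, 01101, 1-100, 1-111, 10010, 11-00, 1100-, 111-0, 1111-}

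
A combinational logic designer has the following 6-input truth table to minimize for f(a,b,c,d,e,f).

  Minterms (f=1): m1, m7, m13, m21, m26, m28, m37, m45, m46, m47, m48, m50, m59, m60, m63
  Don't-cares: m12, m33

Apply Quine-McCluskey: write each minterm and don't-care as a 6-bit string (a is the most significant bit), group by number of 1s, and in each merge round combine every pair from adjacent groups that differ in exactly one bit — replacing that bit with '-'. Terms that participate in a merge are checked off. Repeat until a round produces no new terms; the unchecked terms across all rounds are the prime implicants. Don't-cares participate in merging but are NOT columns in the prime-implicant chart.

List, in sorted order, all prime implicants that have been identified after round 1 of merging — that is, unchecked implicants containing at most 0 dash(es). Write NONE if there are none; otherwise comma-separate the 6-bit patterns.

Round 0: 000001✓ 000111 001100✓ 001101✓ 010101 011010 011100✓ 100001✓ 100101✓ 101101✓ 101110✓ 101111✓ 110000✓ 110010✓ 111011✓ 111100✓ 111111✓
Round 1: -00001 -01101 -11100 0-1100 00110- 1-1111 10-101 100-01 1011-1 10111- 1100-0 111-11
PIs = {-00001, -01101, -11100, 0-1100, 000111, 00110-, 010101, 011010, 1-1111, 10-101, 100-01, 1011-1, 10111-, 1100-0, 111-11}

000111, 010101, 011010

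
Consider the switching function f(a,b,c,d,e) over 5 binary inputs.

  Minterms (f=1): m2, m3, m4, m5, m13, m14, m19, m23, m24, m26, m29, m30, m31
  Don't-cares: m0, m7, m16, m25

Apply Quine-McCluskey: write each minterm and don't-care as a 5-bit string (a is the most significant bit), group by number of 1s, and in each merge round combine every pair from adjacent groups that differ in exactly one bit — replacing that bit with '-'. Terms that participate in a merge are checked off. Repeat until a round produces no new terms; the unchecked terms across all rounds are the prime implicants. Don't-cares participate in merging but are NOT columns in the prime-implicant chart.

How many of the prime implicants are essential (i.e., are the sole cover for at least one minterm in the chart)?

2

[col 0] 00000*, 00010*, 00011*, 00100*, 00101*, 00111*, 01101*, 01110*, 10000*, 10011*, 10111*, 11000*, 11001*, 11010*, 11101*, 11110*, 11111*
[col 1] -0000, -0011*, -0111*, -1101, -1110, 0-101, 00-00, 00-11*, 000-0, 0001-, 001-1, 0010-, 1-000, 1-111, 10-11*, 11-01, 11-10, 110-0, 1100-, 111-1, 1111-
[col 2] -0-11
Prime implicants: -0-11, -0000, -1101, -1110, 0-101, 00-00, 000-0, 0001-, 001-1, 0010-, 1-000, 1-111, 11-01, 11-10, 110-0, 1100-, 111-1, 1111-
PI chart (minterm → PIs covering it):
  2 | 000-0,0001-
  3 | -0-11,0001-
  4 | 00-00,0010-
  5 | 0-101,001-1,0010-
  13 | -1101,0-101
  14 | -1110  (sole → essential)
  19 | -0-11  (sole → essential)
  23 | -0-11,1-111
  24 | 1-000,110-0,1100-
  26 | 11-10,110-0
  29 | -1101,11-01,111-1
  30 | -1110,11-10,1111-
  31 | 1-111,111-1,1111-
Essential prime implicants: -0-11, -1110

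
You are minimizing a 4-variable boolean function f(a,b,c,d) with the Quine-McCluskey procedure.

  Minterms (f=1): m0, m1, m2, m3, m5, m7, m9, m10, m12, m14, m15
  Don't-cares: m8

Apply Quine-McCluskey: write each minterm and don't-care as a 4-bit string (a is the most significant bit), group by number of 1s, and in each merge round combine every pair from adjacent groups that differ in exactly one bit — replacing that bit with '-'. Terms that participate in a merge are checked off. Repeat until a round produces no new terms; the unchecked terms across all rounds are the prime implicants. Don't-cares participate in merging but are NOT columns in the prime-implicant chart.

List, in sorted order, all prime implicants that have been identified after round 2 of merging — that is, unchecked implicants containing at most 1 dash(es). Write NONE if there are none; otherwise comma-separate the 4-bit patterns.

-111, 111-

Round 0: 0000✓ 0001✓ 0010✓ 0011✓ 0101✓ 0111✓ 1000✓ 1001✓ 1010✓ 1100✓ 1110✓ 1111✓
Round 1: -000✓ -001✓ -010✓ -111 0-01✓ 0-11✓ 00-0✓ 00-1✓ 000-✓ 001-✓ 01-1✓ 1-00✓ 1-10✓ 10-0✓ 100-✓ 11-0✓ 111-
Round 2: -0-0 -00- 0--1 00-- 1--0
PIs = {-0-0, -00-, -111, 0--1, 00--, 1--0, 111-}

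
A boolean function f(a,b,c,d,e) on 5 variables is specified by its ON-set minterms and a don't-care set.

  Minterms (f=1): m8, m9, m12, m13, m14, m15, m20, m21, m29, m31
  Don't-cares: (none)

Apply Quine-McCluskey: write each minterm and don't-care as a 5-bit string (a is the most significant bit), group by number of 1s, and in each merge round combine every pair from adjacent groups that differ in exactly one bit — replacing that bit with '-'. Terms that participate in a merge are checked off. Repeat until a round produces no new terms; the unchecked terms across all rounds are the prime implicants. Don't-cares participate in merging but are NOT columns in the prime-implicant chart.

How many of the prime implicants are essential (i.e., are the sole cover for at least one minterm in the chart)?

[col 0] 01000*, 01001*, 01100*, 01101*, 01110*, 01111*, 10100*, 10101*, 11101*, 11111*
[col 1] -1101*, -1111*, 01-00*, 01-01*, 0100-*, 011-0*, 011-1*, 0110-*, 0111-*, 1-101, 1010-, 111-1*
[col 2] -11-1, 01-0-, 011--
Prime implicants: -11-1, 01-0-, 011--, 1-101, 1010-
PI chart (minterm → PIs covering it):
  8 | 01-0-  (sole → essential)
  9 | 01-0-  (sole → essential)
  12 | 01-0-,011--
  13 | -11-1,01-0-,011--
  14 | 011--  (sole → essential)
  15 | -11-1,011--
  20 | 1010-  (sole → essential)
  21 | 1-101,1010-
  29 | -11-1,1-101
  31 | -11-1  (sole → essential)
Essential prime implicants: -11-1, 01-0-, 011--, 1010-

4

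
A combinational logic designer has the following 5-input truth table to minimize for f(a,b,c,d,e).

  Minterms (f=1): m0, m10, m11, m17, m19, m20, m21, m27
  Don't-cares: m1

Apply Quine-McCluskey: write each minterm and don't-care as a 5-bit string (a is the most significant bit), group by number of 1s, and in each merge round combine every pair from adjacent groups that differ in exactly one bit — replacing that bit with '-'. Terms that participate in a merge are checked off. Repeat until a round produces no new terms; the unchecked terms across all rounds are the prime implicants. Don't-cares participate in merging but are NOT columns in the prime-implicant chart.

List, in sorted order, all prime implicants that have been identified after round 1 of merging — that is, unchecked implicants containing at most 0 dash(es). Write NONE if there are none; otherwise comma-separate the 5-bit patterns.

NONE

Round 0: 00000✓ 00001✓ 01010✓ 01011✓ 10001✓ 10011✓ 10100✓ 10101✓ 11011✓
Round 1: -0001 -1011 0000- 0101- 1-011 10-01 100-1 1010-
PIs = {-0001, -1011, 0000-, 0101-, 1-011, 10-01, 100-1, 1010-}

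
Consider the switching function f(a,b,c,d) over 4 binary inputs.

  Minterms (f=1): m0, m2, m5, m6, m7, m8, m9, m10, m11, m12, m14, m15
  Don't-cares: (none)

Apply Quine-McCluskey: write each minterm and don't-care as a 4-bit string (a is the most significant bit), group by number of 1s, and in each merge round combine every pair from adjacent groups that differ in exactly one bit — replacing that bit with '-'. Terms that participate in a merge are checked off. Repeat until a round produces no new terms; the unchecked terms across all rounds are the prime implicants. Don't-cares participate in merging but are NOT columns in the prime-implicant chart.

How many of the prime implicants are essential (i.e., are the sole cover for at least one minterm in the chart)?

[col 0] 0000*, 0010*, 0101*, 0110*, 0111*, 1000*, 1001*, 1010*, 1011*, 1100*, 1110*, 1111*
[col 1] -000*, -010*, -110*, -111*, 0-10*, 00-0*, 01-1, 011-*, 1-00*, 1-10*, 1-11*, 10-0*, 10-1*, 100-*, 101-*, 11-0*, 111-*
[col 2] --10, -0-0, -11-, 1--0, 1-1-, 10--
Prime implicants: --10, -0-0, -11-, 01-1, 1--0, 1-1-, 10--
PI chart (minterm → PIs covering it):
  0 | -0-0  (sole → essential)
  2 | --10,-0-0
  5 | 01-1  (sole → essential)
  6 | --10,-11-
  7 | -11-,01-1
  8 | -0-0,1--0,10--
  9 | 10--  (sole → essential)
  10 | --10,-0-0,1--0,1-1-,10--
  11 | 1-1-,10--
  12 | 1--0  (sole → essential)
  14 | --10,-11-,1--0,1-1-
  15 | -11-,1-1-
Essential prime implicants: -0-0, 01-1, 1--0, 10--

4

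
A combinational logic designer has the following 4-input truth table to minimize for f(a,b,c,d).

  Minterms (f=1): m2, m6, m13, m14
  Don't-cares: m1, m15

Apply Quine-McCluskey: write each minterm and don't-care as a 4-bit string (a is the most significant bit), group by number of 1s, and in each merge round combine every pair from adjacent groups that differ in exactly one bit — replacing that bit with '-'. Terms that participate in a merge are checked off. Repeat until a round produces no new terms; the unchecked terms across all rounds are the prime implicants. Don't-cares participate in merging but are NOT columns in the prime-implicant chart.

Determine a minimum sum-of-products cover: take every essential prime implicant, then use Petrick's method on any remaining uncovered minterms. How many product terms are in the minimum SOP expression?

[col 0] 0001, 0010*, 0110*, 1101*, 1110*, 1111*
[col 1] -110, 0-10, 11-1, 111-
Prime implicants: -110, 0-10, 0001, 11-1, 111-
PI chart (minterm → PIs covering it):
  2 | 0-10  (sole → essential)
  6 | -110,0-10
  13 | 11-1  (sole → essential)
  14 | -110,111-
Essential prime implicants: 0-10, 11-1
Petrick residual → -110
Minimum SOP uses 3 PIs: bcd' + a'cd' + abd

3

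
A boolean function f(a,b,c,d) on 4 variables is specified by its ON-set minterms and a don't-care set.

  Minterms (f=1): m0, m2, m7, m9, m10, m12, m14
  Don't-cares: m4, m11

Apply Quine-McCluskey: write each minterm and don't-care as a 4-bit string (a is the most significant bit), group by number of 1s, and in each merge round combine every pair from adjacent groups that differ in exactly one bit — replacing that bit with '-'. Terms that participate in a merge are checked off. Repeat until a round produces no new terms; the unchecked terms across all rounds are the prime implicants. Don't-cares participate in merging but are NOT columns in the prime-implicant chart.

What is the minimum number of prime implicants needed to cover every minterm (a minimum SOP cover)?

[col 0] 0000*, 0010*, 0100*, 0111, 1001*, 1010*, 1011*, 1100*, 1110*
[col 1] -010, -100, 0-00, 00-0, 1-10, 10-1, 101-, 11-0
Prime implicants: -010, -100, 0-00, 00-0, 0111, 1-10, 10-1, 101-, 11-0
PI chart (minterm → PIs covering it):
  0 | 0-00,00-0
  2 | -010,00-0
  7 | 0111  (sole → essential)
  9 | 10-1  (sole → essential)
  10 | -010,1-10,101-
  12 | -100,11-0
  14 | 1-10,11-0
Essential prime implicants: 0111, 10-1
Petrick residual → -010, 0-00, 11-0
Minimum SOP uses 5 PIs: b'cd' + a'c'd' + a'bcd + ab'd + abd'

5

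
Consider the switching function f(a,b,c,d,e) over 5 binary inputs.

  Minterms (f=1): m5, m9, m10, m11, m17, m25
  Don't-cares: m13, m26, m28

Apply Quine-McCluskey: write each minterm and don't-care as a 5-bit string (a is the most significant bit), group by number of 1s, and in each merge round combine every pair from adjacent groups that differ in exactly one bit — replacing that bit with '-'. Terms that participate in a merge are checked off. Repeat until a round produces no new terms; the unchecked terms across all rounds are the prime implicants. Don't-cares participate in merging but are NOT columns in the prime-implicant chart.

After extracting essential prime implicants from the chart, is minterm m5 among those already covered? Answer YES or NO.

YES

[col 0] 00101*, 01001*, 01010*, 01011*, 01101*, 10001*, 11001*, 11010*, 11100
[col 1] -1001, -1010, 0-101, 01-01, 010-1, 0101-, 1-001
Prime implicants: -1001, -1010, 0-101, 01-01, 010-1, 0101-, 1-001, 11100
PI chart (minterm → PIs covering it):
  5 | 0-101  (sole → essential)
  9 | -1001,01-01,010-1
  10 | -1010,0101-
  11 | 010-1,0101-
  17 | 1-001  (sole → essential)
  25 | -1001,1-001
Essential prime implicants: 0-101, 1-001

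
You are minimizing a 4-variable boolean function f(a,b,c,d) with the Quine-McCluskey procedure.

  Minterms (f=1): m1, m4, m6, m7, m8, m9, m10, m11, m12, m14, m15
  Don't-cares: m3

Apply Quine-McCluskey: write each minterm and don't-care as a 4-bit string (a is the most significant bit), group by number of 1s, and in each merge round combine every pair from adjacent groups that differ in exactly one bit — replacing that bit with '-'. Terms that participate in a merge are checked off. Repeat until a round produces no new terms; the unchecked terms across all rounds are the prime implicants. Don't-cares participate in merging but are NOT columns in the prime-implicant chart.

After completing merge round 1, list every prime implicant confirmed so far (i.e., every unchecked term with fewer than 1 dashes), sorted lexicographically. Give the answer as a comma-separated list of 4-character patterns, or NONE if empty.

NONE

[col 0] 0001*, 0011*, 0100*, 0110*, 0111*, 1000*, 1001*, 1010*, 1011*, 1100*, 1110*, 1111*
[col 1] -001*, -011*, -100*, -110*, -111*, 0-11*, 00-1*, 01-0*, 011-*, 1-00*, 1-10*, 1-11*, 10-0*, 10-1*, 100-*, 101-*, 11-0*, 111-*
[col 2] --11, -0-1, -1-0, -11-, 1--0, 1-1-, 10--
Prime implicants: --11, -0-1, -1-0, -11-, 1--0, 1-1-, 10--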